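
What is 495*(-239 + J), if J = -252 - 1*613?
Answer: -546480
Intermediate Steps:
J = -865 (J = -252 - 613 = -865)
495*(-239 + J) = 495*(-239 - 865) = 495*(-1104) = -546480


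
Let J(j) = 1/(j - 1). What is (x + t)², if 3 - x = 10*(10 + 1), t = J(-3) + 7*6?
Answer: 68121/16 ≈ 4257.6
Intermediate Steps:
J(j) = 1/(-1 + j)
t = 167/4 (t = 1/(-1 - 3) + 7*6 = 1/(-4) + 42 = -¼ + 42 = 167/4 ≈ 41.750)
x = -107 (x = 3 - 10*(10 + 1) = 3 - 10*11 = 3 - 1*110 = 3 - 110 = -107)
(x + t)² = (-107 + 167/4)² = (-261/4)² = 68121/16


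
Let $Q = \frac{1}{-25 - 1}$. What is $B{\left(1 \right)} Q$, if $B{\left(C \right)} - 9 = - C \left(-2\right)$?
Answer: $- \frac{11}{26} \approx -0.42308$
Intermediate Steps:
$B{\left(C \right)} = 9 + 2 C$ ($B{\left(C \right)} = 9 + - C \left(-2\right) = 9 + 2 C$)
$Q = - \frac{1}{26}$ ($Q = \frac{1}{-26} = - \frac{1}{26} \approx -0.038462$)
$B{\left(1 \right)} Q = \left(9 + 2 \cdot 1\right) \left(- \frac{1}{26}\right) = \left(9 + 2\right) \left(- \frac{1}{26}\right) = 11 \left(- \frac{1}{26}\right) = - \frac{11}{26}$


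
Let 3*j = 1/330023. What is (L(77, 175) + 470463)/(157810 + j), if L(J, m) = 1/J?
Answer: 35865895049988/12030694744607 ≈ 2.9812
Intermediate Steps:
j = 1/990069 (j = (⅓)/330023 = (⅓)*(1/330023) = 1/990069 ≈ 1.0100e-6)
(L(77, 175) + 470463)/(157810 + j) = (1/77 + 470463)/(157810 + 1/990069) = (1/77 + 470463)/(156242788891/990069) = (36225652/77)*(990069/156242788891) = 35865895049988/12030694744607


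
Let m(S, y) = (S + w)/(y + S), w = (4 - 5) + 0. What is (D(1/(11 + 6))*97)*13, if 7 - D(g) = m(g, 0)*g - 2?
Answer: 213109/17 ≈ 12536.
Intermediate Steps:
w = -1 (w = -1 + 0 = -1)
m(S, y) = (-1 + S)/(S + y) (m(S, y) = (S - 1)/(y + S) = (-1 + S)/(S + y))
D(g) = 10 - g (D(g) = 7 - (((-1 + g)/(g + 0))*g - 2) = 7 - (((-1 + g)/g)*g - 2) = 7 - ((-1 + g) - 2) = 7 - (-3 + g) = 7 + (3 - g) = 10 - g)
(D(1/(11 + 6))*97)*13 = ((10 - 1/(11 + 6))*97)*13 = ((10 - 1/17)*97)*13 = ((169/17)*97)*13 = (16393/17)*13 = 213109/17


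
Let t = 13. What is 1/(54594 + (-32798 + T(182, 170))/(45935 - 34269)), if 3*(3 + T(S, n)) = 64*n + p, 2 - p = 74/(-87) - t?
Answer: 1522413/83110808761 ≈ 1.8318e-5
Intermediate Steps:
p = 1379/87 (p = 2 - (74/(-87) - 1*13) = 2 - (74*(-1/87) - 13) = 2 - (-74/87 - 13) = 2 - 1*(-1205/87) = 2 + 1205/87 = 1379/87 ≈ 15.851)
T(S, n) = 596/261 + 64*n/3 (T(S, n) = -3 + (64*n + 1379/87)/3 = -3 + (1379/87 + 64*n)/3 = -3 + (1379/261 + 64*n/3) = 596/261 + 64*n/3)
1/(54594 + (-32798 + T(182, 170))/(45935 - 34269)) = 1/(54594 + (-32798 + (596/261 + (64/3)*170))/(45935 - 34269)) = 1/(54594 + (-32798 + (596/261 + 10880/3))/11666) = 1/(54594 + (-32798 + 947156/261)*(1/11666)) = 1/(54594 - 7613122/261*1/11666) = 1/(54594 - 3806561/1522413) = 1/(83110808761/1522413) = 1522413/83110808761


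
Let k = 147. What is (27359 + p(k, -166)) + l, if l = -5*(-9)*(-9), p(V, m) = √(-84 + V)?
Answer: 26954 + 3*√7 ≈ 26962.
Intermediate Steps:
l = -405 (l = 45*(-9) = -405)
(27359 + p(k, -166)) + l = (27359 + √(-84 + 147)) - 405 = (27359 + √63) - 405 = (27359 + 3*√7) - 405 = 26954 + 3*√7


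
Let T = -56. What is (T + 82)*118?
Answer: 3068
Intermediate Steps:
(T + 82)*118 = (-56 + 82)*118 = 26*118 = 3068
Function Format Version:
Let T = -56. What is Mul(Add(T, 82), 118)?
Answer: 3068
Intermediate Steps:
Mul(Add(T, 82), 118) = Mul(Add(-56, 82), 118) = Mul(26, 118) = 3068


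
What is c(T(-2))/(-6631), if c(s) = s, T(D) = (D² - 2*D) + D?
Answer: -6/6631 ≈ -0.00090484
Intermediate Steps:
T(D) = D² - D
c(T(-2))/(-6631) = -2*(-1 - 2)/(-6631) = -2*(-3)*(-1/6631) = 6*(-1/6631) = -6/6631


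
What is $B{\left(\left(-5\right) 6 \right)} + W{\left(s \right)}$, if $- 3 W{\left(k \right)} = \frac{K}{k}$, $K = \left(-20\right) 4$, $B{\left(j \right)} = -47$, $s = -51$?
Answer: $- \frac{7271}{153} \approx -47.523$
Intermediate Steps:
$K = -80$
$W{\left(k \right)} = \frac{80}{3 k}$ ($W{\left(k \right)} = - \frac{\left(-80\right) \frac{1}{k}}{3} = \frac{80}{3 k}$)
$B{\left(\left(-5\right) 6 \right)} + W{\left(s \right)} = -47 + \frac{80}{3 \left(-51\right)} = -47 + \frac{80}{3} \left(- \frac{1}{51}\right) = -47 - \frac{80}{153} = - \frac{7271}{153}$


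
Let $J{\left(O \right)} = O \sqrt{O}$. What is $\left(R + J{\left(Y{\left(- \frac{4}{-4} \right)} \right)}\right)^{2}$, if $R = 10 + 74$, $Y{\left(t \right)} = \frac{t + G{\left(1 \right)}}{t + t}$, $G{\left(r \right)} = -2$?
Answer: $\frac{\left(336 - i \sqrt{2}\right)^{2}}{16} \approx 7055.9 - 59.397 i$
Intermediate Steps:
$Y{\left(t \right)} = \frac{-2 + t}{2 t}$ ($Y{\left(t \right)} = \frac{t - 2}{t + t} = \frac{-2 + t}{2 t}$)
$J{\left(O \right)} = O^{\frac{3}{2}}$
$R = 84$
$\left(R + J{\left(Y{\left(- \frac{4}{-4} \right)} \right)}\right)^{2} = \left(84 + \left(\frac{-2 - \frac{4}{-4}}{2 \left(- \frac{4}{-4}\right)}\right)^{\frac{3}{2}}\right)^{2} = \left(84 + \left(\frac{-2 - -1}{2 \left(\left(-4\right) \left(- \frac{1}{4}\right)\right)}\right)^{\frac{3}{2}}\right)^{2} = \left(84 + \left(\frac{-2 + 1}{2 \cdot 1}\right)^{\frac{3}{2}}\right)^{2} = \left(84 + \left(\frac{1}{2} \cdot 1 \left(-1\right)\right)^{\frac{3}{2}}\right)^{2} = \left(84 + \left(- \frac{1}{2}\right)^{\frac{3}{2}}\right)^{2} = \left(84 - \frac{i \sqrt{2}}{4}\right)^{2}$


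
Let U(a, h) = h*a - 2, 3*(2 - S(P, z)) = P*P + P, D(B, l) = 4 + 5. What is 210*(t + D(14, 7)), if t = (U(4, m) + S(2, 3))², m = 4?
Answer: 43050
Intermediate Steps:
D(B, l) = 9
S(P, z) = 2 - P/3 - P²/3 (S(P, z) = 2 - (P*P + P)/3 = 2 - (P² + P)/3 = 2 - (P + P²)/3 = 2 + (-P/3 - P²/3) = 2 - P/3 - P²/3)
U(a, h) = -2 + a*h (U(a, h) = a*h - 2 = -2 + a*h)
t = 196 (t = ((-2 + 4*4) + (2 - ⅓*2 - ⅓*2²))² = ((-2 + 16) + (2 - ⅔ - ⅓*4))² = (14 + (2 - ⅔ - 4/3))² = (14 + 0)² = 14² = 196)
210*(t + D(14, 7)) = 210*(196 + 9) = 210*205 = 43050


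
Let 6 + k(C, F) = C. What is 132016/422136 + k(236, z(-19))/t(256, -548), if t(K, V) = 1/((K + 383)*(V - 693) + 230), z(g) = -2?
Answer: -9621369602788/52767 ≈ -1.8234e+8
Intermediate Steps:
t(K, V) = 1/(230 + (-693 + V)*(383 + K)) (t(K, V) = 1/((383 + K)*(-693 + V) + 230) = 1/((-693 + V)*(383 + K) + 230) = 1/(230 + (-693 + V)*(383 + K)))
k(C, F) = -6 + C
132016/422136 + k(236, z(-19))/t(256, -548) = 132016/422136 + (-6 + 236)/(1/(-265189 - 693*256 + 383*(-548) + 256*(-548))) = 132016*(1/422136) + 230/(1/(-265189 - 177408 - 209884 - 140288)) = 16502/52767 + 230/(1/(-792769)) = 16502/52767 + 230/(-1/792769) = 16502/52767 + 230*(-792769) = 16502/52767 - 182336870 = -9621369602788/52767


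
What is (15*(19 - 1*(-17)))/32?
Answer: 135/8 ≈ 16.875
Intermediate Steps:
(15*(19 - 1*(-17)))/32 = (15*(19 + 17))*(1/32) = (15*36)*(1/32) = 540*(1/32) = 135/8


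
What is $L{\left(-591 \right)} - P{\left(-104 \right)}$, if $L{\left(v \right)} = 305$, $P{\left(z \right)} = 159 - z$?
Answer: $42$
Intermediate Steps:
$L{\left(-591 \right)} - P{\left(-104 \right)} = 305 - \left(159 - -104\right) = 305 - \left(159 + 104\right) = 305 - 263 = 42$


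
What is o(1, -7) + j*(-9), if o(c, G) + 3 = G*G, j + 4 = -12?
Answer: 190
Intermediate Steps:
j = -16 (j = -4 - 12 = -16)
o(c, G) = -3 + G**2 (o(c, G) = -3 + G*G = -3 + G**2)
o(1, -7) + j*(-9) = (-3 + (-7)**2) - 16*(-9) = (-3 + 49) + 144 = 46 + 144 = 190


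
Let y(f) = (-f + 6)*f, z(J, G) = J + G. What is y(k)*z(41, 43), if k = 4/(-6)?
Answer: -1120/3 ≈ -373.33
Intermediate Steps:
z(J, G) = G + J
k = -⅔ (k = 4*(-⅙) = -⅔ ≈ -0.66667)
y(f) = f*(6 - f) (y(f) = (6 - f)*f = f*(6 - f))
y(k)*z(41, 43) = (-2*(6 - 1*(-⅔))/3)*(43 + 41) = -2*(6 + ⅔)/3*84 = -⅔*20/3*84 = -40/9*84 = -1120/3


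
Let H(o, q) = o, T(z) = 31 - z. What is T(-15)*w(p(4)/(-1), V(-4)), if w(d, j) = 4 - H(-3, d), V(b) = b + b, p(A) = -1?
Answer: 322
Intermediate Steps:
V(b) = 2*b
w(d, j) = 7 (w(d, j) = 4 - 1*(-3) = 4 + 3 = 7)
T(-15)*w(p(4)/(-1), V(-4)) = (31 - 1*(-15))*7 = (31 + 15)*7 = 46*7 = 322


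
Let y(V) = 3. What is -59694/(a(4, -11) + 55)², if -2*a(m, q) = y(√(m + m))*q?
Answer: -238776/20449 ≈ -11.677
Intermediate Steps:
a(m, q) = -3*q/2
-59694/(a(4, -11) + 55)² = -59694/(-3/2*(-11) + 55)² = -59694/(33/2 + 55)² = -59694/((143/2)²) = -59694/20449/4 = -59694*4/20449 = -238776/20449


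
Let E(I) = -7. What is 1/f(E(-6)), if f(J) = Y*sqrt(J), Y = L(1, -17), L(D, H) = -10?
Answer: I*sqrt(7)/70 ≈ 0.037796*I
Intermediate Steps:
Y = -10
f(J) = -10*sqrt(J)
1/f(E(-6)) = 1/(-10*I*sqrt(7)) = I*sqrt(7)/70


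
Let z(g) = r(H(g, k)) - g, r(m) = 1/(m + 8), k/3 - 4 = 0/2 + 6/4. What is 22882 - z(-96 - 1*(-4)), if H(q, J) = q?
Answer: 1914361/84 ≈ 22790.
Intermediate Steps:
k = 33/2 (k = 12 + 3*(0/2 + 6/4) = 12 + 3*(0*(½) + 6*(¼)) = 12 + 3*(0 + 3/2) = 12 + 3*(3/2) = 12 + 9/2 = 33/2 ≈ 16.500)
r(m) = 1/(8 + m)
z(g) = 1/(8 + g) - g
22882 - z(-96 - 1*(-4)) = 22882 - (1 - (-96 - 1*(-4))*(8 + (-96 - 1*(-4))))/(8 + (-96 - 1*(-4))) = 22882 - (1 - (-96 + 4)*(8 + (-96 + 4)))/(8 + (-96 + 4)) = 22882 - (1 - 1*(-92)*(8 - 92))/(8 - 92) = 22882 - (1 - 1*(-92)*(-84))/(-84) = 22882 - (-1)*(1 - 7728)/84 = 22882 - (-1)*(-7727)/84 = 22882 - 1*7727/84 = 22882 - 7727/84 = 1914361/84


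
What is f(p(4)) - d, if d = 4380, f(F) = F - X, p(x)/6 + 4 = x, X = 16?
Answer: -4396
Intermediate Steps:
p(x) = -24 + 6*x
f(F) = -16 + F (f(F) = F - 1*16 = F - 16 = -16 + F)
f(p(4)) - d = (-16 + (-24 + 6*4)) - 1*4380 = (-16 + (-24 + 24)) - 4380 = (-16 + 0) - 4380 = -16 - 4380 = -4396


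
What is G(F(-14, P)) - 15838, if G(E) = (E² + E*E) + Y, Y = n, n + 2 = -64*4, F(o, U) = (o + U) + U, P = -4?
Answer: -15128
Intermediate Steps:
F(o, U) = o + 2*U (F(o, U) = (U + o) + U = o + 2*U)
n = -258 (n = -2 - 64*4 = -2 - 256 = -258)
Y = -258
G(E) = -258 + 2*E² (G(E) = (E² + E*E) - 258 = (E² + E²) - 258 = 2*E² - 258 = -258 + 2*E²)
G(F(-14, P)) - 15838 = (-258 + 2*(-14 + 2*(-4))²) - 15838 = (-258 + 2*(-14 - 8)²) - 15838 = (-258 + 2*(-22)²) - 15838 = (-258 + 2*484) - 15838 = (-258 + 968) - 15838 = 710 - 15838 = -15128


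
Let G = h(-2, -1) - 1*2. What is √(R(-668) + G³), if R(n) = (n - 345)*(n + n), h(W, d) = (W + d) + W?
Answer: 5*√54121 ≈ 1163.2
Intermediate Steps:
h(W, d) = d + 2*W
G = -7 (G = (-1 + 2*(-2)) - 1*2 = (-1 - 4) - 2 = -5 - 2 = -7)
R(n) = 2*n*(-345 + n) (R(n) = (-345 + n)*(2*n) = 2*n*(-345 + n))
√(R(-668) + G³) = √(2*(-668)*(-345 - 668) + (-7)³) = √(2*(-668)*(-1013) - 343) = √(1353368 - 343) = √1353025 = 5*√54121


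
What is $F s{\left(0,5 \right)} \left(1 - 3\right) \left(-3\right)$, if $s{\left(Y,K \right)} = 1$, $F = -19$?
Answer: $-114$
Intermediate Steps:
$F s{\left(0,5 \right)} \left(1 - 3\right) \left(-3\right) = \left(-19\right) 1 \left(1 - 3\right) \left(-3\right) = - 19 \left(\left(-2\right) \left(-3\right)\right) = \left(-19\right) 6 = -114$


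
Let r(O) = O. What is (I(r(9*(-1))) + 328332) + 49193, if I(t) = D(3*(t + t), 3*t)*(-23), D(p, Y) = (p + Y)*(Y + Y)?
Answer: 276923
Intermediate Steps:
D(p, Y) = 2*Y*(Y + p) (D(p, Y) = (Y + p)*(2*Y) = 2*Y*(Y + p))
I(t) = -1242*t**2 (I(t) = (2*(3*t)*(3*t + 3*(t + t)))*(-23) = (2*(3*t)*(3*t + 3*(2*t)))*(-23) = (2*(3*t)*(3*t + 6*t))*(-23) = (2*(3*t)*(9*t))*(-23) = (54*t**2)*(-23) = -1242*t**2)
(I(r(9*(-1))) + 328332) + 49193 = (-1242*(9*(-1))**2 + 328332) + 49193 = (-1242*(-9)**2 + 328332) + 49193 = (-1242*81 + 328332) + 49193 = (-100602 + 328332) + 49193 = 227730 + 49193 = 276923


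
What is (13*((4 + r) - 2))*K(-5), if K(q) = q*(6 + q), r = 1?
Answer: -195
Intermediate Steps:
(13*((4 + r) - 2))*K(-5) = (13*((4 + 1) - 2))*(-5*(6 - 5)) = (13*(5 - 2))*(-5*1) = (13*3)*(-5) = 39*(-5) = -195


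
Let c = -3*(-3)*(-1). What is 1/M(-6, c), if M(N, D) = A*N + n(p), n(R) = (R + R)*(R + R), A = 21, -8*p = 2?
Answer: -4/503 ≈ -0.0079523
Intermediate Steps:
p = -1/4 (p = -1/8*2 = -1/4 ≈ -0.25000)
n(R) = 4*R**2 (n(R) = (2*R)*(2*R) = 4*R**2)
c = -9 (c = 9*(-1) = -9)
M(N, D) = 1/4 + 21*N (M(N, D) = 21*N + 4*(-1/4)**2 = 21*N + 4*(1/16) = 21*N + 1/4 = 1/4 + 21*N)
1/M(-6, c) = 1/(1/4 + 21*(-6)) = 1/(1/4 - 126) = 1/(-503/4) = -4/503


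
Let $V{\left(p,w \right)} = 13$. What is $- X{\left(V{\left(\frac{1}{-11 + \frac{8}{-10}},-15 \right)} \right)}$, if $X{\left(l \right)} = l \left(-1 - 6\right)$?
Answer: $91$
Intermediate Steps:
$X{\left(l \right)} = - 7 l$ ($X{\left(l \right)} = l \left(-7\right) = - 7 l$)
$- X{\left(V{\left(\frac{1}{-11 + \frac{8}{-10}},-15 \right)} \right)} = - \left(-7\right) 13 = \left(-1\right) \left(-91\right) = 91$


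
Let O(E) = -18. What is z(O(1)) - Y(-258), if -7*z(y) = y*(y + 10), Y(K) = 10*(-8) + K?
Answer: 2222/7 ≈ 317.43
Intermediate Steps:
Y(K) = -80 + K
z(y) = -y*(10 + y)/7 (z(y) = -y*(y + 10)/7 = -y*(10 + y)/7)
z(O(1)) - Y(-258) = -1/7*(-18)*(10 - 18) - (-80 - 258) = -1/7*(-18)*(-8) - 1*(-338) = -144/7 + 338 = 2222/7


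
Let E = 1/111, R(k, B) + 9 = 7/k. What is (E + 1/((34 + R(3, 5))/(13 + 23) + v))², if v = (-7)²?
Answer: 75359761/88957238049 ≈ 0.00084715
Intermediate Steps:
R(k, B) = -9 + 7/k
E = 1/111 ≈ 0.0090090
v = 49
(E + 1/((34 + R(3, 5))/(13 + 23) + v))² = (1/111 + 1/((34 + (-9 + 7/3))/(13 + 23) + 49))² = (1/111 + 1/((34 + (-9 + 7*(⅓)))/36 + 49))² = (1/111 + 1/((34 + (-9 + 7/3))*(1/36) + 49))² = (1/111 + 1/((34 - 20/3)*(1/36) + 49))² = (1/111 + 1/((82/3)*(1/36) + 49))² = (1/111 + 1/(41/54 + 49))² = (1/111 + 1/(2687/54))² = (1/111 + 54/2687)² = (8681/298257)² = 75359761/88957238049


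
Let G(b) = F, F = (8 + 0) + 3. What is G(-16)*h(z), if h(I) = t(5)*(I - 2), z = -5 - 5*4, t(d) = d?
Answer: -1485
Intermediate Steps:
z = -25 (z = -5 - 20 = -25)
h(I) = -10 + 5*I (h(I) = 5*(I - 2) = 5*(-2 + I) = -10 + 5*I)
F = 11 (F = 8 + 3 = 11)
G(b) = 11
G(-16)*h(z) = 11*(-10 + 5*(-25)) = 11*(-10 - 125) = 11*(-135) = -1485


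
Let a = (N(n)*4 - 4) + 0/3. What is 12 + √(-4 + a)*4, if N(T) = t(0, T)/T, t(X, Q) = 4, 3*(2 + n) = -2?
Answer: 12 + 4*I*√14 ≈ 12.0 + 14.967*I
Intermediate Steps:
n = -8/3 (n = -2 + (⅓)*(-2) = -2 - ⅔ = -8/3 ≈ -2.6667)
N(T) = 4/T
a = -10 (a = ((4/(-8/3))*4 - 4) + 0/3 = ((4*(-3/8))*4 - 4) + 0*(⅓) = (-3/2*4 - 4) + 0 = (-6 - 4) + 0 = -10 + 0 = -10)
12 + √(-4 + a)*4 = 12 + √(-4 - 10)*4 = 12 + √(-14)*4 = 12 + (I*√14)*4 = 12 + 4*I*√14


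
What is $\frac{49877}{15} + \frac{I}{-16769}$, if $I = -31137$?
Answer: $\frac{836854468}{251535} \approx 3327.0$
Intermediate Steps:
$\frac{49877}{15} + \frac{I}{-16769} = \frac{49877}{15} - \frac{31137}{-16769} = 49877 \cdot \frac{1}{15} - - \frac{31137}{16769} = \frac{49877}{15} + \frac{31137}{16769} = \frac{836854468}{251535}$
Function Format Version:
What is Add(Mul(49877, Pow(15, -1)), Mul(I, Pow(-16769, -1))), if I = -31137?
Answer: Rational(836854468, 251535) ≈ 3327.0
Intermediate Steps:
Add(Mul(49877, Pow(15, -1)), Mul(I, Pow(-16769, -1))) = Add(Mul(49877, Pow(15, -1)), Mul(-31137, Pow(-16769, -1))) = Add(Mul(49877, Rational(1, 15)), Mul(-31137, Rational(-1, 16769))) = Add(Rational(49877, 15), Rational(31137, 16769)) = Rational(836854468, 251535)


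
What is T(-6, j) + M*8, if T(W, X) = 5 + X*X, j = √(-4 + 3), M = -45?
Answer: -356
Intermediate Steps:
j = I (j = √(-1) = I ≈ 1.0*I)
T(W, X) = 5 + X²
T(-6, j) + M*8 = (5 + I²) - 45*8 = (5 - 1) - 360 = 4 - 360 = -356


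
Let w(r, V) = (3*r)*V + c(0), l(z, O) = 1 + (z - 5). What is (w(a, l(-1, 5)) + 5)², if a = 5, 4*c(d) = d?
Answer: 4900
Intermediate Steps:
c(d) = d/4
l(z, O) = -4 + z (l(z, O) = 1 + (-5 + z) = -4 + z)
w(r, V) = 3*V*r (w(r, V) = (3*r)*V + (¼)*0 = 3*V*r + 0 = 3*V*r)
(w(a, l(-1, 5)) + 5)² = (3*(-4 - 1)*5 + 5)² = (3*(-5)*5 + 5)² = (-75 + 5)² = (-70)² = 4900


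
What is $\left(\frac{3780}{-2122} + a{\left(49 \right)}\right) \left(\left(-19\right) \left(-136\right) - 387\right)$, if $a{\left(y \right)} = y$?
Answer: $\frac{110067503}{1061} \approx 1.0374 \cdot 10^{5}$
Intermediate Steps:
$\left(\frac{3780}{-2122} + a{\left(49 \right)}\right) \left(\left(-19\right) \left(-136\right) - 387\right) = \left(\frac{3780}{-2122} + 49\right) \left(\left(-19\right) \left(-136\right) - 387\right) = \left(3780 \left(- \frac{1}{2122}\right) + 49\right) \left(2584 - 387\right) = \left(- \frac{1890}{1061} + 49\right) 2197 = \frac{50099}{1061} \cdot 2197 = \frac{110067503}{1061}$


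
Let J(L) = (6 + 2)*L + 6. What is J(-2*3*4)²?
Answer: 34596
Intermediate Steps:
J(L) = 6 + 8*L (J(L) = 8*L + 6 = 6 + 8*L)
J(-2*3*4)² = (6 + 8*(-2*3*4))² = (6 + 8*(-6*4))² = (6 + 8*(-24))² = (6 - 192)² = (-186)² = 34596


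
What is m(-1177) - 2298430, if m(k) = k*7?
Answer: -2306669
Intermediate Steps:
m(k) = 7*k
m(-1177) - 2298430 = 7*(-1177) - 2298430 = -8239 - 2298430 = -2306669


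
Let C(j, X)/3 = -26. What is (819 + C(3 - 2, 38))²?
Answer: 549081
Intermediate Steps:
C(j, X) = -78 (C(j, X) = 3*(-26) = -78)
(819 + C(3 - 2, 38))² = (819 - 78)² = 741² = 549081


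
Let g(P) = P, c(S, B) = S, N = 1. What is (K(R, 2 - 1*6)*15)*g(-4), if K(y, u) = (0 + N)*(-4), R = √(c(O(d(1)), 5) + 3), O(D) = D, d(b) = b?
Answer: 240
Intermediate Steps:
R = 2 (R = √(1 + 3) = √4 = 2)
K(y, u) = -4 (K(y, u) = (0 + 1)*(-4) = 1*(-4) = -4)
(K(R, 2 - 1*6)*15)*g(-4) = -4*15*(-4) = -60*(-4) = 240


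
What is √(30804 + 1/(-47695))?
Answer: √70073340374405/47695 ≈ 175.51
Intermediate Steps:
√(30804 + 1/(-47695)) = √(30804 - 1/47695) = √(1469196779/47695) = √70073340374405/47695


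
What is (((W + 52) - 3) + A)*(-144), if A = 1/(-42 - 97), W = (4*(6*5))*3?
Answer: -8186400/139 ≈ -58895.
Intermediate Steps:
W = 360 (W = (4*30)*3 = 120*3 = 360)
A = -1/139 (A = 1/(-139) = -1/139 ≈ -0.0071942)
(((W + 52) - 3) + A)*(-144) = (((360 + 52) - 3) - 1/139)*(-144) = ((412 - 3) - 1/139)*(-144) = (409 - 1/139)*(-144) = (56850/139)*(-144) = -8186400/139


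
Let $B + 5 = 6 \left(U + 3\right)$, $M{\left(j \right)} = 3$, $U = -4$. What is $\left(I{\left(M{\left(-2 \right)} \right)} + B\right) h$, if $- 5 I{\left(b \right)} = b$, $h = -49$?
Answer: $\frac{2842}{5} \approx 568.4$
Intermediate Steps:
$I{\left(b \right)} = - \frac{b}{5}$
$B = -11$ ($B = -5 + 6 \left(-4 + 3\right) = -5 + 6 \left(-1\right) = -5 - 6 = -11$)
$\left(I{\left(M{\left(-2 \right)} \right)} + B\right) h = \left(\left(- \frac{1}{5}\right) 3 - 11\right) \left(-49\right) = \left(- \frac{3}{5} - 11\right) \left(-49\right) = \left(- \frac{58}{5}\right) \left(-49\right) = \frac{2842}{5}$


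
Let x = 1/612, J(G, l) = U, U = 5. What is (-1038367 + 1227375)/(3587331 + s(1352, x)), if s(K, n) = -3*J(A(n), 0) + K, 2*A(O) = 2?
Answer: 47252/897167 ≈ 0.052668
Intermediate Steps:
A(O) = 1 (A(O) = (1/2)*2 = 1)
J(G, l) = 5
x = 1/612 ≈ 0.0016340
s(K, n) = -15 + K (s(K, n) = -3*5 + K = -15 + K)
(-1038367 + 1227375)/(3587331 + s(1352, x)) = (-1038367 + 1227375)/(3587331 + (-15 + 1352)) = 189008/(3587331 + 1337) = 189008/3588668 = 189008*(1/3588668) = 47252/897167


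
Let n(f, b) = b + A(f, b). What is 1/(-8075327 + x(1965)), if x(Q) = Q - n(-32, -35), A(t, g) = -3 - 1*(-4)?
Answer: -1/8073328 ≈ -1.2386e-7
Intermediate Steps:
A(t, g) = 1 (A(t, g) = -3 + 4 = 1)
n(f, b) = 1 + b (n(f, b) = b + 1 = 1 + b)
x(Q) = 34 + Q (x(Q) = Q - (1 - 35) = Q - 1*(-34) = Q + 34 = 34 + Q)
1/(-8075327 + x(1965)) = 1/(-8075327 + (34 + 1965)) = 1/(-8075327 + 1999) = 1/(-8073328) = -1/8073328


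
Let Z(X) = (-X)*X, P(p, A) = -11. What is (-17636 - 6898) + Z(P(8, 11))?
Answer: -24655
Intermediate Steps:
Z(X) = -X²
(-17636 - 6898) + Z(P(8, 11)) = (-17636 - 6898) - 1*(-11)² = -24534 - 1*121 = -24534 - 121 = -24655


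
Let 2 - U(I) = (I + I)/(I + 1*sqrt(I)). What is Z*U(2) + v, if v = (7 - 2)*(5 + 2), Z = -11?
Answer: 57 - 22*sqrt(2) ≈ 25.887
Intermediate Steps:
U(I) = 2 - 2*I/(I + sqrt(I)) (U(I) = 2 - (I + I)/(I + 1*sqrt(I)) = 2 - 2*I/(I + sqrt(I)))
v = 35 (v = 5*7 = 35)
Z*U(2) + v = -22*sqrt(2)/(2 + sqrt(2)) + 35 = 35 - 22*sqrt(2)/(2 + sqrt(2))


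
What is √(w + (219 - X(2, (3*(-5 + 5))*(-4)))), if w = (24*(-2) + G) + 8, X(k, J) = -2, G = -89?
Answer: 2*√23 ≈ 9.5917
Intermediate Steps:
w = -129 (w = (24*(-2) - 89) + 8 = (-48 - 89) + 8 = -137 + 8 = -129)
√(w + (219 - X(2, (3*(-5 + 5))*(-4)))) = √(-129 + (219 - 1*(-2))) = √(-129 + (219 + 2)) = √(-129 + 221) = √92 = 2*√23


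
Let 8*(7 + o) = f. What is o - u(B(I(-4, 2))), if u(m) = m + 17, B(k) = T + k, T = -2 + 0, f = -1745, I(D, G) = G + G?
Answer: -1953/8 ≈ -244.13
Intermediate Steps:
I(D, G) = 2*G
o = -1801/8 (o = -7 + (⅛)*(-1745) = -7 - 1745/8 = -1801/8 ≈ -225.13)
T = -2
B(k) = -2 + k
u(m) = 17 + m
o - u(B(I(-4, 2))) = -1801/8 - (17 + (-2 + 2*2)) = -1801/8 - (17 + (-2 + 4)) = -1801/8 - (17 + 2) = -1801/8 - 1*19 = -1801/8 - 19 = -1953/8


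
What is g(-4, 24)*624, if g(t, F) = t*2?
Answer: -4992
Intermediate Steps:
g(t, F) = 2*t
g(-4, 24)*624 = (2*(-4))*624 = -8*624 = -4992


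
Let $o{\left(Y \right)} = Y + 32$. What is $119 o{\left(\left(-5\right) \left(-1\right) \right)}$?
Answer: $4403$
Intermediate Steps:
$o{\left(Y \right)} = 32 + Y$
$119 o{\left(\left(-5\right) \left(-1\right) \right)} = 119 \left(32 - -5\right) = 119 \left(32 + 5\right) = 119 \cdot 37 = 4403$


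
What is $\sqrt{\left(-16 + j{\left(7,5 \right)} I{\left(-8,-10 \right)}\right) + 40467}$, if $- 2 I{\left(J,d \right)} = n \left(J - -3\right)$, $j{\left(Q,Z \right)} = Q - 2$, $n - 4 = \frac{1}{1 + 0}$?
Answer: $\frac{3 \sqrt{18006}}{2} \approx 201.28$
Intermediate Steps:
$n = 5$ ($n = 4 + \frac{1}{1 + 0} = 4 + 1^{-1} = 4 + 1 = 5$)
$j{\left(Q,Z \right)} = -2 + Q$
$I{\left(J,d \right)} = - \frac{15}{2} - \frac{5 J}{2}$ ($I{\left(J,d \right)} = - \frac{5 \left(J - -3\right)}{2} = - \frac{5 \left(J + 3\right)}{2} = - \frac{5 \left(3 + J\right)}{2} = - \frac{15 + 5 J}{2} = - \frac{15}{2} - \frac{5 J}{2}$)
$\sqrt{\left(-16 + j{\left(7,5 \right)} I{\left(-8,-10 \right)}\right) + 40467} = \sqrt{\left(-16 + \left(-2 + 7\right) \left(- \frac{15}{2} - -20\right)\right) + 40467} = \sqrt{\left(-16 + 5 \left(- \frac{15}{2} + 20\right)\right) + 40467} = \sqrt{\left(-16 + 5 \cdot \frac{25}{2}\right) + 40467} = \sqrt{\left(-16 + \frac{125}{2}\right) + 40467} = \sqrt{\frac{93}{2} + 40467} = \sqrt{\frac{81027}{2}} = \frac{3 \sqrt{18006}}{2}$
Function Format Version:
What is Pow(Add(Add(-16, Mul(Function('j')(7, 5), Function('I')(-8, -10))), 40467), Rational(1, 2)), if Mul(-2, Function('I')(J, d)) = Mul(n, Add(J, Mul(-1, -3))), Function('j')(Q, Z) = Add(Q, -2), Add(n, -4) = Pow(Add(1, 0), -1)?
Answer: Mul(Rational(3, 2), Pow(18006, Rational(1, 2))) ≈ 201.28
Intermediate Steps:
n = 5 (n = Add(4, Pow(Add(1, 0), -1)) = Add(4, Pow(1, -1)) = Add(4, 1) = 5)
Function('j')(Q, Z) = Add(-2, Q)
Function('I')(J, d) = Add(Rational(-15, 2), Mul(Rational(-5, 2), J)) (Function('I')(J, d) = Mul(Rational(-1, 2), Mul(5, Add(J, Mul(-1, -3)))) = Mul(Rational(-1, 2), Mul(5, Add(J, 3))) = Mul(Rational(-1, 2), Mul(5, Add(3, J))) = Mul(Rational(-1, 2), Add(15, Mul(5, J))) = Add(Rational(-15, 2), Mul(Rational(-5, 2), J)))
Pow(Add(Add(-16, Mul(Function('j')(7, 5), Function('I')(-8, -10))), 40467), Rational(1, 2)) = Pow(Add(Add(-16, Mul(Add(-2, 7), Add(Rational(-15, 2), Mul(Rational(-5, 2), -8)))), 40467), Rational(1, 2)) = Pow(Add(Add(-16, Mul(5, Add(Rational(-15, 2), 20))), 40467), Rational(1, 2)) = Pow(Add(Add(-16, Mul(5, Rational(25, 2))), 40467), Rational(1, 2)) = Pow(Add(Add(-16, Rational(125, 2)), 40467), Rational(1, 2)) = Pow(Add(Rational(93, 2), 40467), Rational(1, 2)) = Pow(Rational(81027, 2), Rational(1, 2)) = Mul(Rational(3, 2), Pow(18006, Rational(1, 2)))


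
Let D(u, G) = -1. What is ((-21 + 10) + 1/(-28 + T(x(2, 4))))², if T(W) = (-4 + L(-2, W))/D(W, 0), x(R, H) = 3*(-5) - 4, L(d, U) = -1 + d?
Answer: 53824/441 ≈ 122.05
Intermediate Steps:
x(R, H) = -19 (x(R, H) = -15 - 4 = -19)
T(W) = 7 (T(W) = (-4 + (-1 - 2))/(-1) = (-4 - 3)*(-1) = -7*(-1) = 7)
((-21 + 10) + 1/(-28 + T(x(2, 4))))² = ((-21 + 10) + 1/(-28 + 7))² = (-11 + 1/(-21))² = (-11 - 1/21)² = (-232/21)² = 53824/441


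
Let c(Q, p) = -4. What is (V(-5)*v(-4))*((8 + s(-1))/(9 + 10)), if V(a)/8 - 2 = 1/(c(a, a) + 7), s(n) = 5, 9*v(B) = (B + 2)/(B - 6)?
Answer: 728/2565 ≈ 0.28382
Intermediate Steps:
v(B) = (2 + B)/(9*(-6 + B)) (v(B) = ((B + 2)/(B - 6))/9 = ((2 + B)/(-6 + B))/9 = (2 + B)/(9*(-6 + B)))
V(a) = 56/3 (V(a) = 16 + 8/(-4 + 7) = 16 + 8/3 = 56/3)
(V(-5)*v(-4))*((8 + s(-1))/(9 + 10)) = (56*((2 - 4)/(9*(-6 - 4)))/3)*((8 + 5)/(9 + 10)) = (56*((⅑)*(-2)/(-10))/3)*(13/19) = (56*((⅑)*(-⅒)*(-2))/3)*(13*(1/19)) = ((56/3)*(1/45))*(13/19) = (56/135)*(13/19) = 728/2565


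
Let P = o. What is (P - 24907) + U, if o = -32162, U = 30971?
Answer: -26098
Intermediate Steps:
P = -32162
(P - 24907) + U = (-32162 - 24907) + 30971 = -57069 + 30971 = -26098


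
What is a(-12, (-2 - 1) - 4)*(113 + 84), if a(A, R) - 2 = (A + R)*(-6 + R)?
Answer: 49053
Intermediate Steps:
a(A, R) = 2 + (-6 + R)*(A + R) (a(A, R) = 2 + (A + R)*(-6 + R) = 2 + (-6 + R)*(A + R))
a(-12, (-2 - 1) - 4)*(113 + 84) = (2 + ((-2 - 1) - 4)**2 - 6*(-12) - 6*((-2 - 1) - 4) - 12*((-2 - 1) - 4))*(113 + 84) = (2 + (-3 - 4)**2 + 72 - 6*(-3 - 4) - 12*(-3 - 4))*197 = (2 + (-7)**2 + 72 - 6*(-7) - 12*(-7))*197 = (2 + 49 + 72 + 42 + 84)*197 = 249*197 = 49053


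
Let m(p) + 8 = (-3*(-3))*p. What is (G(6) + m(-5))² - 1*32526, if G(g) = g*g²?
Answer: -5957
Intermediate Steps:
m(p) = -8 + 9*p (m(p) = -8 + (-3*(-3))*p = -8 + 9*p)
G(g) = g³
(G(6) + m(-5))² - 1*32526 = (6³ + (-8 + 9*(-5)))² - 1*32526 = (216 + (-8 - 45))² - 32526 = (216 - 53)² - 32526 = 163² - 32526 = 26569 - 32526 = -5957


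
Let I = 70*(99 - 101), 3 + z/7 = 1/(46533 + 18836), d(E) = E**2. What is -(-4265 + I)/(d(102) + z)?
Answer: 287950445/678726334 ≈ 0.42425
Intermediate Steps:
z = -1372742/65369 (z = -21 + 7/(46533 + 18836) = -21 + 7/65369 = -1372742/65369 ≈ -21.000)
I = -140 (I = 70*(-2) = -140)
-(-4265 + I)/(d(102) + z) = -(-4265 - 140)/(102**2 - 1372742/65369) = -(-4405)/(10404 - 1372742/65369) = -(-4405)/678726334/65369 = -(-4405)*65369/678726334 = -1*(-287950445/678726334) = 287950445/678726334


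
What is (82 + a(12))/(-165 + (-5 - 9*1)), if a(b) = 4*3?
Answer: -94/179 ≈ -0.52514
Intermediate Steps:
a(b) = 12
(82 + a(12))/(-165 + (-5 - 9*1)) = (82 + 12)/(-165 + (-5 - 9*1)) = 94/(-165 + (-5 - 9)) = 94/(-165 - 14) = 94/(-179) = 94*(-1/179) = -94/179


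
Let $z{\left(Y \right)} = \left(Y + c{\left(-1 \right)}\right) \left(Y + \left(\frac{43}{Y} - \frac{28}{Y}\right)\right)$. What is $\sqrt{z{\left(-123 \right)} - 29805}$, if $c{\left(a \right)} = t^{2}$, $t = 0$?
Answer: $9 i \sqrt{181} \approx 121.08 i$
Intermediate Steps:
$c{\left(a \right)} = 0$ ($c{\left(a \right)} = 0^{2} = 0$)
$z{\left(Y \right)} = Y \left(Y + \frac{15}{Y}\right)$ ($z{\left(Y \right)} = \left(Y + 0\right) \left(Y + \left(\frac{43}{Y} - \frac{28}{Y}\right)\right) = Y \left(Y + \frac{15}{Y}\right)$)
$\sqrt{z{\left(-123 \right)} - 29805} = \sqrt{\left(15 + \left(-123\right)^{2}\right) - 29805} = \sqrt{\left(15 + 15129\right) - 29805} = \sqrt{15144 - 29805} = \sqrt{-14661} = 9 i \sqrt{181}$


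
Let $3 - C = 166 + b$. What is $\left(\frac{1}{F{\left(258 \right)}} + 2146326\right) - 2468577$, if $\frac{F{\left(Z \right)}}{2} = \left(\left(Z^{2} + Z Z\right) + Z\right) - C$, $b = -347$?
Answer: $- \frac{85848955403}{266404} \approx -3.2225 \cdot 10^{5}$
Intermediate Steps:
$C = 184$ ($C = 3 - \left(166 - 347\right) = 3 - -181 = 3 + 181 = 184$)
$F{\left(Z \right)} = -368 + 2 Z + 4 Z^{2}$ ($F{\left(Z \right)} = 2 \left(\left(\left(Z^{2} + Z Z\right) + Z\right) - 184\right) = 2 \left(\left(\left(Z^{2} + Z^{2}\right) + Z\right) - 184\right) = 2 \left(\left(2 Z^{2} + Z\right) - 184\right) = 2 \left(\left(Z + 2 Z^{2}\right) - 184\right) = 2 \left(-184 + Z + 2 Z^{2}\right) = -368 + 2 Z + 4 Z^{2}$)
$\left(\frac{1}{F{\left(258 \right)}} + 2146326\right) - 2468577 = \left(\frac{1}{-368 + 2 \cdot 258 + 4 \cdot 258^{2}} + 2146326\right) - 2468577 = \left(\frac{1}{-368 + 516 + 4 \cdot 66564} + 2146326\right) - 2468577 = \left(\frac{1}{-368 + 516 + 266256} + 2146326\right) - 2468577 = \left(\frac{1}{266404} + 2146326\right) - 2468577 = \frac{571789831705}{266404} - 2468577 = - \frac{85848955403}{266404}$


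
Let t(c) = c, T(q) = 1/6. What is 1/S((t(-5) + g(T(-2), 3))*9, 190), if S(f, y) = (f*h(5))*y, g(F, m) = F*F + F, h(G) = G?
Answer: -2/82175 ≈ -2.4338e-5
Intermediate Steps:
T(q) = 1/6
g(F, m) = F + F**2 (g(F, m) = F**2 + F = F + F**2)
S(f, y) = 5*f*y (S(f, y) = (f*5)*y = (5*f)*y = 5*f*y)
1/S((t(-5) + g(T(-2), 3))*9, 190) = 1/(5*((-5 + (1 + 1/6)/6)*9)*190) = 1/(5*((-5 + (1/6)*(7/6))*9)*190) = 1/(5*((-5 + 7/36)*9)*190) = 1/(5*(-173/36*9)*190) = 1/(5*(-173/4)*190) = 1/(-82175/2) = -2/82175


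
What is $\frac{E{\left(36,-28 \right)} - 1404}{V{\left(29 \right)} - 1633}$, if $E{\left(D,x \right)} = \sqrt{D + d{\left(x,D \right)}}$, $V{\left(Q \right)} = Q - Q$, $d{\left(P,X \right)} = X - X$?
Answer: $\frac{1398}{1633} \approx 0.85609$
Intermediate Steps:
$d{\left(P,X \right)} = 0$
$V{\left(Q \right)} = 0$
$E{\left(D,x \right)} = \sqrt{D}$ ($E{\left(D,x \right)} = \sqrt{D + 0} = \sqrt{D}$)
$\frac{E{\left(36,-28 \right)} - 1404}{V{\left(29 \right)} - 1633} = \frac{\sqrt{36} - 1404}{0 - 1633} = \frac{6 - 1404}{-1633} = \left(-1398\right) \left(- \frac{1}{1633}\right) = \frac{1398}{1633}$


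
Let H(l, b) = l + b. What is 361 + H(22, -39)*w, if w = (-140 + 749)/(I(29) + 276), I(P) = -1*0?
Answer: 29761/92 ≈ 323.49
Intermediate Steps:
I(P) = 0
w = 203/92 (w = (-140 + 749)/(0 + 276) = 609/276 = 609*(1/276) = 203/92 ≈ 2.2065)
H(l, b) = b + l
361 + H(22, -39)*w = 361 + (-39 + 22)*(203/92) = 361 - 17*203/92 = 361 - 3451/92 = 29761/92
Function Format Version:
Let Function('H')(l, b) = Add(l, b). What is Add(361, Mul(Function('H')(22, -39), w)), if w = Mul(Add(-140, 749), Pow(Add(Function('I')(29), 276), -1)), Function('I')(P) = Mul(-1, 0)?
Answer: Rational(29761, 92) ≈ 323.49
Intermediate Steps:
Function('I')(P) = 0
w = Rational(203, 92) (w = Mul(Add(-140, 749), Pow(Add(0, 276), -1)) = Mul(609, Pow(276, -1)) = Mul(609, Rational(1, 276)) = Rational(203, 92) ≈ 2.2065)
Function('H')(l, b) = Add(b, l)
Add(361, Mul(Function('H')(22, -39), w)) = Add(361, Mul(Add(-39, 22), Rational(203, 92))) = Add(361, Mul(-17, Rational(203, 92))) = Add(361, Rational(-3451, 92)) = Rational(29761, 92)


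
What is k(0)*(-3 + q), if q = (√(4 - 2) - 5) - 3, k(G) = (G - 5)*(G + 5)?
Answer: 275 - 25*√2 ≈ 239.64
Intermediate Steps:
k(G) = (-5 + G)*(5 + G)
q = -8 + √2 (q = (√2 - 5) - 3 = (-5 + √2) - 3 = -8 + √2 ≈ -6.5858)
k(0)*(-3 + q) = (-25 + 0²)*(-3 + (-8 + √2)) = (-25 + 0)*(-11 + √2) = -25*(-11 + √2) = 275 - 25*√2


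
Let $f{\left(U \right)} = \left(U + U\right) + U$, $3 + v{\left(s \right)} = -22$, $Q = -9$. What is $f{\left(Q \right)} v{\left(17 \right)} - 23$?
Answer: $652$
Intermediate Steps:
$v{\left(s \right)} = -25$ ($v{\left(s \right)} = -3 - 22 = -25$)
$f{\left(U \right)} = 3 U$ ($f{\left(U \right)} = 2 U + U = 3 U$)
$f{\left(Q \right)} v{\left(17 \right)} - 23 = 3 \left(-9\right) \left(-25\right) - 23 = \left(-27\right) \left(-25\right) - 23 = 675 - 23 = 652$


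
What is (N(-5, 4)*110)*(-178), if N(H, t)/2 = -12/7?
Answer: 469920/7 ≈ 67131.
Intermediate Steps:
N(H, t) = -24/7 (N(H, t) = 2*(-12/7) = -24/7)
(N(-5, 4)*110)*(-178) = -24/7*110*(-178) = -2640/7*(-178) = 469920/7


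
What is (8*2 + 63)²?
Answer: 6241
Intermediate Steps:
(8*2 + 63)² = (16 + 63)² = 79² = 6241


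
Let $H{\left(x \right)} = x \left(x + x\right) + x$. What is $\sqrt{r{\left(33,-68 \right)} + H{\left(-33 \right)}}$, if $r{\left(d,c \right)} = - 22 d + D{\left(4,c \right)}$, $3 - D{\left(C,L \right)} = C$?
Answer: $\sqrt{1418} \approx 37.656$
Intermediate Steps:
$D{\left(C,L \right)} = 3 - C$
$r{\left(d,c \right)} = -1 - 22 d$ ($r{\left(d,c \right)} = - 22 d + \left(3 - 4\right) = - 22 d - 1 = -1 - 22 d$)
$H{\left(x \right)} = x + 2 x^{2}$ ($H{\left(x \right)} = x 2 x + x = 2 x^{2} + x = x + 2 x^{2}$)
$\sqrt{r{\left(33,-68 \right)} + H{\left(-33 \right)}} = \sqrt{\left(-1 - 726\right) - 33 \left(1 + 2 \left(-33\right)\right)} = \sqrt{\left(-1 - 726\right) - 33 \left(1 - 66\right)} = \sqrt{-727 - -2145} = \sqrt{-727 + 2145} = \sqrt{1418}$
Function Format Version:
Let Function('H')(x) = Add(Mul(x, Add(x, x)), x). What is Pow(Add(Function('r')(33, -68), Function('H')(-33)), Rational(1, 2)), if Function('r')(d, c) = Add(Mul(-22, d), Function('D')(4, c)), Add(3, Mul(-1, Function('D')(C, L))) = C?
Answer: Pow(1418, Rational(1, 2)) ≈ 37.656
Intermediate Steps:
Function('D')(C, L) = Add(3, Mul(-1, C))
Function('r')(d, c) = Add(-1, Mul(-22, d)) (Function('r')(d, c) = Add(Mul(-22, d), Add(3, Mul(-1, 4))) = Add(Mul(-22, d), Add(3, -4)) = Add(Mul(-22, d), -1) = Add(-1, Mul(-22, d)))
Function('H')(x) = Add(x, Mul(2, Pow(x, 2))) (Function('H')(x) = Add(Mul(x, Mul(2, x)), x) = Add(Mul(2, Pow(x, 2)), x) = Add(x, Mul(2, Pow(x, 2))))
Pow(Add(Function('r')(33, -68), Function('H')(-33)), Rational(1, 2)) = Pow(Add(Add(-1, Mul(-22, 33)), Mul(-33, Add(1, Mul(2, -33)))), Rational(1, 2)) = Pow(Add(Add(-1, -726), Mul(-33, Add(1, -66))), Rational(1, 2)) = Pow(Add(-727, Mul(-33, -65)), Rational(1, 2)) = Pow(Add(-727, 2145), Rational(1, 2)) = Pow(1418, Rational(1, 2))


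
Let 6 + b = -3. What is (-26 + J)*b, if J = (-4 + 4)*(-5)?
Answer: 234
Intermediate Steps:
b = -9 (b = -6 - 3 = -9)
J = 0 (J = 0*(-5) = 0)
(-26 + J)*b = (-26 + 0)*(-9) = -26*(-9) = 234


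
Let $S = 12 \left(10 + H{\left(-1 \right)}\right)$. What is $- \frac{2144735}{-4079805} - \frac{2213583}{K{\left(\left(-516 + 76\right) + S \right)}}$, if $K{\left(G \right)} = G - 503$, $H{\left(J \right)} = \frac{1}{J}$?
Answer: $\frac{1806555569008}{681327435} \approx 2651.5$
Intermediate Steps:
$S = 108$ ($S = 12 \left(10 + \frac{1}{-1}\right) = 12 \left(10 - 1\right) = 12 \cdot 9 = 108$)
$K{\left(G \right)} = -503 + G$
$- \frac{2144735}{-4079805} - \frac{2213583}{K{\left(\left(-516 + 76\right) + S \right)}} = - \frac{2144735}{-4079805} - \frac{2213583}{-503 + \left(\left(-516 + 76\right) + 108\right)} = \left(-2144735\right) \left(- \frac{1}{4079805}\right) - \frac{2213583}{-503 + \left(-440 + 108\right)} = \frac{428947}{815961} - \frac{2213583}{-503 - 332} = \frac{428947}{815961} - \frac{2213583}{-835} = \frac{428947}{815961} - - \frac{2213583}{835} = \frac{428947}{815961} + \frac{2213583}{835} = \frac{1806555569008}{681327435}$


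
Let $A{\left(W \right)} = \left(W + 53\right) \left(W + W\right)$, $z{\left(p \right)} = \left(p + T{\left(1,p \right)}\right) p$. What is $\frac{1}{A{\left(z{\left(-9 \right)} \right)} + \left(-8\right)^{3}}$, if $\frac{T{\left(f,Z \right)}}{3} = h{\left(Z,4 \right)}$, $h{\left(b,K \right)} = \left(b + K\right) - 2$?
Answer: $\frac{1}{173908} \approx 5.7502 \cdot 10^{-6}$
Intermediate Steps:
$h{\left(b,K \right)} = -2 + K + b$ ($h{\left(b,K \right)} = \left(K + b\right) - 2 = -2 + K + b$)
$T{\left(f,Z \right)} = 6 + 3 Z$ ($T{\left(f,Z \right)} = 3 \left(-2 + 4 + Z\right) = 3 \left(2 + Z\right) = 6 + 3 Z$)
$z{\left(p \right)} = p \left(6 + 4 p\right)$ ($z{\left(p \right)} = \left(p + \left(6 + 3 p\right)\right) p = \left(6 + 4 p\right) p = p \left(6 + 4 p\right)$)
$A{\left(W \right)} = 2 W \left(53 + W\right)$ ($A{\left(W \right)} = \left(53 + W\right) 2 W = 2 W \left(53 + W\right)$)
$\frac{1}{A{\left(z{\left(-9 \right)} \right)} + \left(-8\right)^{3}} = \frac{1}{2 \cdot 2 \left(-9\right) \left(3 + 2 \left(-9\right)\right) \left(53 + 2 \left(-9\right) \left(3 + 2 \left(-9\right)\right)\right) + \left(-8\right)^{3}} = \frac{1}{2 \cdot 2 \left(-9\right) \left(3 - 18\right) \left(53 + 2 \left(-9\right) \left(3 - 18\right)\right) - 512} = \frac{1}{2 \cdot 2 \left(-9\right) \left(-15\right) \left(53 + 2 \left(-9\right) \left(-15\right)\right) - 512} = \frac{1}{2 \cdot 270 \left(53 + 270\right) - 512} = \frac{1}{2 \cdot 270 \cdot 323 - 512} = \frac{1}{174420 - 512} = \frac{1}{173908}$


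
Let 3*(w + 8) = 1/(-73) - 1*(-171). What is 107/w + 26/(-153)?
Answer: 3306269/1641690 ≈ 2.0139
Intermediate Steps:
w = 10730/219 (w = -8 + (1/(-73) - 1*(-171))/3 = -8 + (-1/73 + 171)/3 = -8 + (1/3)*(12482/73) = -8 + 12482/219 = 10730/219 ≈ 48.995)
107/w + 26/(-153) = 107/(10730/219) + 26/(-153) = 107*(219/10730) + 26*(-1/153) = 23433/10730 - 26/153 = 3306269/1641690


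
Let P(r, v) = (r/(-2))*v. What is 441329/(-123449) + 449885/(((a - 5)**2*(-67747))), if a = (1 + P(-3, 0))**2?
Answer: -533917305573/133812790448 ≈ -3.9900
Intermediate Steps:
P(r, v) = -r*v/2 (P(r, v) = (r*(-1/2))*v = (-r/2)*v = -r*v/2)
a = 1 (a = (1 - 1/2*(-3)*0)**2 = (1 + 0)**2 = 1**2 = 1)
441329/(-123449) + 449885/(((a - 5)**2*(-67747))) = 441329/(-123449) + 449885/(((1 - 5)**2*(-67747))) = 441329*(-1/123449) + 449885/(((-4)**2*(-67747))) = -441329/123449 + 449885/((16*(-67747))) = -441329/123449 + 449885/(-1083952) = -441329/123449 + 449885*(-1/1083952) = -441329/123449 - 449885/1083952 = -533917305573/133812790448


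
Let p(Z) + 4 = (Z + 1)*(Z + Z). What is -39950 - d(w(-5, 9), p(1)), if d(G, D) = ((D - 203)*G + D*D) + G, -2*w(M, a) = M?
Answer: -39445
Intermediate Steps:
p(Z) = -4 + 2*Z*(1 + Z) (p(Z) = -4 + (Z + 1)*(Z + Z) = -4 + (1 + Z)*(2*Z) = -4 + 2*Z*(1 + Z))
w(M, a) = -M/2
d(G, D) = G + D**2 + G*(-203 + D) (d(G, D) = ((-203 + D)*G + D**2) + G = (G*(-203 + D) + D**2) + G = (D**2 + G*(-203 + D)) + G = G + D**2 + G*(-203 + D))
-39950 - d(w(-5, 9), p(1)) = -39950 - ((-4 + 2*1 + 2*1**2)**2 - (-101)*(-5) + (-4 + 2*1 + 2*1**2)*(-1/2*(-5))) = -39950 - ((-4 + 2 + 2*1)**2 - 202*5/2 + (-4 + 2 + 2*1)*(5/2)) = -39950 - ((-4 + 2 + 2)**2 - 505 + (-4 + 2 + 2)*(5/2)) = -39950 - (0**2 - 505 + 0*(5/2)) = -39950 - (0 - 505 + 0) = -39950 - 1*(-505) = -39950 + 505 = -39445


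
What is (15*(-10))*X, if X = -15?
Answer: 2250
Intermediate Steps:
(15*(-10))*X = (15*(-10))*(-15) = -150*(-15) = 2250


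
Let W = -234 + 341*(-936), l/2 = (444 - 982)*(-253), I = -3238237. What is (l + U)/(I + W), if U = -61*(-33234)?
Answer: -2299502/3557647 ≈ -0.64635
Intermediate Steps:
l = 272228 (l = 2*((444 - 982)*(-253)) = 2*(-538*(-253)) = 2*136114 = 272228)
U = 2027274
W = -319410 (W = -234 - 319176 = -319410)
(l + U)/(I + W) = (272228 + 2027274)/(-3238237 - 319410) = 2299502/(-3557647) = 2299502*(-1/3557647) = -2299502/3557647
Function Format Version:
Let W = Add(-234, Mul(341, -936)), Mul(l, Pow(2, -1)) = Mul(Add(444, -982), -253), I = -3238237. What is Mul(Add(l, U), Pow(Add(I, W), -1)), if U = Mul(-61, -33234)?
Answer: Rational(-2299502, 3557647) ≈ -0.64635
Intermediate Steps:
l = 272228 (l = Mul(2, Mul(Add(444, -982), -253)) = Mul(2, Mul(-538, -253)) = Mul(2, 136114) = 272228)
U = 2027274
W = -319410 (W = Add(-234, -319176) = -319410)
Mul(Add(l, U), Pow(Add(I, W), -1)) = Mul(Add(272228, 2027274), Pow(Add(-3238237, -319410), -1)) = Mul(2299502, Pow(-3557647, -1)) = Mul(2299502, Rational(-1, 3557647)) = Rational(-2299502, 3557647)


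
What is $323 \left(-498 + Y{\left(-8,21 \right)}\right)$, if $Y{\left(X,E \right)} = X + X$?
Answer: $-166022$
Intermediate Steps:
$Y{\left(X,E \right)} = 2 X$
$323 \left(-498 + Y{\left(-8,21 \right)}\right) = 323 \left(-498 + 2 \left(-8\right)\right) = 323 \left(-498 - 16\right) = 323 \left(-514\right) = -166022$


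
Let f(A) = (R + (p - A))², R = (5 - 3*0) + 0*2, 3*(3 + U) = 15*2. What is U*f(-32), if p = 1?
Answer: 10108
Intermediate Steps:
U = 7 (U = -3 + (15*2)/3 = -3 + (⅓)*30 = -3 + 10 = 7)
R = 5 (R = (5 + 0) + 0 = 5 + 0 = 5)
f(A) = (6 - A)² (f(A) = (5 + (1 - A))² = (6 - A)²)
U*f(-32) = 7*(6 - 1*(-32))² = 7*(6 + 32)² = 7*38² = 7*1444 = 10108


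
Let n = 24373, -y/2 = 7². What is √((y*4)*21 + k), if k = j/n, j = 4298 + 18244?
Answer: 3*I*√543290402418/24373 ≈ 90.725*I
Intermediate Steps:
y = -98 (y = -2*7² = -2*49 = -98)
j = 22542
k = 22542/24373 ≈ 0.92488
√((y*4)*21 + k) = √(-98*4*21 + 22542/24373) = √(-392*21 + 22542/24373) = √(-8232 + 22542/24373) = √(-200615994/24373) = 3*I*√543290402418/24373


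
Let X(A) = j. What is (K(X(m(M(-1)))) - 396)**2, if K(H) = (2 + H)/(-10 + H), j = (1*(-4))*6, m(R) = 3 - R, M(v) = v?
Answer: 45171841/289 ≈ 1.5630e+5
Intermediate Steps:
j = -24 (j = -4*6 = -24)
X(A) = -24
K(H) = (2 + H)/(-10 + H)
(K(X(m(M(-1)))) - 396)**2 = ((2 - 24)/(-10 - 24) - 396)**2 = (-22/(-34) - 396)**2 = (-1/34*(-22) - 396)**2 = (11/17 - 396)**2 = (-6721/17)**2 = 45171841/289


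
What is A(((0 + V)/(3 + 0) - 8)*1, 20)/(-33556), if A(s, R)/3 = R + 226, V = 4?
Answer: -369/16778 ≈ -0.021993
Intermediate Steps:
A(s, R) = 678 + 3*R (A(s, R) = 3*(R + 226) = 3*(226 + R) = 678 + 3*R)
A(((0 + V)/(3 + 0) - 8)*1, 20)/(-33556) = (678 + 3*20)/(-33556) = (678 + 60)*(-1/33556) = 738*(-1/33556) = -369/16778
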